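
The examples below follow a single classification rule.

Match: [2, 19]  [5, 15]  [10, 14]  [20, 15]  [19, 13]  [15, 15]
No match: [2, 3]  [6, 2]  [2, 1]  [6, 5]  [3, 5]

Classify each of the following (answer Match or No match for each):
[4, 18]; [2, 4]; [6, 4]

Match, No match, No match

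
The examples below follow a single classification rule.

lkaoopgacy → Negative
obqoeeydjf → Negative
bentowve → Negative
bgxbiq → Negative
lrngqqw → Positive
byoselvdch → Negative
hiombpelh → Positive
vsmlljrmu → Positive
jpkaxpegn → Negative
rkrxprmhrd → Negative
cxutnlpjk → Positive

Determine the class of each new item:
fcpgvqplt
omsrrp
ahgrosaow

The rule appears to be: odd length AND contains 'l'.
fcpgvqplt — length 9, has 'l', hence Positive.
omsrrp — length 6, no 'l', hence Negative.
ahgrosaow — length 9, no 'l', hence Negative.

Positive, Negative, Negative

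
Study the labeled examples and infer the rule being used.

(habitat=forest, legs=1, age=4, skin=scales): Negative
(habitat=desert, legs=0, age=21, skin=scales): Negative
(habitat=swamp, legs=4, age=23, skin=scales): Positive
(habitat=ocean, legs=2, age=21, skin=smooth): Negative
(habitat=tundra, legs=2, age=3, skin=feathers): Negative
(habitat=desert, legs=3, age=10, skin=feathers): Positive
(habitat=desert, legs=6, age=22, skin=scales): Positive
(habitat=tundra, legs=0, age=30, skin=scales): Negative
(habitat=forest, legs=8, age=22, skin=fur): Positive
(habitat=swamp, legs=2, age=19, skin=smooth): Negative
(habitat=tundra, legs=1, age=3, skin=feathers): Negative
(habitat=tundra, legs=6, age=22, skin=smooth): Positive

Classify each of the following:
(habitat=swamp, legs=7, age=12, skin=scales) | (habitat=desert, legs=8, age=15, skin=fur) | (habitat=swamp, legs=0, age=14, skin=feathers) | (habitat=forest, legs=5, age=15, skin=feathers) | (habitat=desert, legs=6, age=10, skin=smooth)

Positive, Positive, Negative, Positive, Positive

The distinguishing property — legs ≥ 3 — holds for all the 'Positive' cases and none of the 'Negative' cases.
(habitat=swamp, legs=7, age=12, skin=scales) — legs = 7, hence Positive.
(habitat=desert, legs=8, age=15, skin=fur) — legs = 8, hence Positive.
(habitat=swamp, legs=0, age=14, skin=feathers) — legs = 0, hence Negative.
(habitat=forest, legs=5, age=15, skin=feathers) — legs = 5, hence Positive.
(habitat=desert, legs=6, age=10, skin=smooth) — legs = 6, hence Positive.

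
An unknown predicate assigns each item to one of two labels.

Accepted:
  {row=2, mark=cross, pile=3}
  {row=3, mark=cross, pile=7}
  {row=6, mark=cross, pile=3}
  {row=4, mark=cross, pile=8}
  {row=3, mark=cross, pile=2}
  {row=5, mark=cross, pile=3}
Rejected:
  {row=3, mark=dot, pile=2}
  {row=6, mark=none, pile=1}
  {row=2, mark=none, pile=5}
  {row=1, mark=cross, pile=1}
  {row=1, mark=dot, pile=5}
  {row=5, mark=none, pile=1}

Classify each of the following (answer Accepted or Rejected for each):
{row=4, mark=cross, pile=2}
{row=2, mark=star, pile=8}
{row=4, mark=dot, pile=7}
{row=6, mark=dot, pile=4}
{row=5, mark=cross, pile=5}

Accepted, Rejected, Rejected, Rejected, Accepted

'Accepted' ⟺ mark is cross AND row ≥ 2.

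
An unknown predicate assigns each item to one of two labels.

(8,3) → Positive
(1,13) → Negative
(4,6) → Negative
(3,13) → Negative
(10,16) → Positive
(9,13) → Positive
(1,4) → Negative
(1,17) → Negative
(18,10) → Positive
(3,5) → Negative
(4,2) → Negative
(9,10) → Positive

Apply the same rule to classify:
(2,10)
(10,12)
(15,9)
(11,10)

The rule appears to be: first ≥ 5.
(2,10): Negative (first 2).
(10,12): Positive (first 10).
(15,9): Positive (first 15).
(11,10): Positive (first 11).

Negative, Positive, Positive, Positive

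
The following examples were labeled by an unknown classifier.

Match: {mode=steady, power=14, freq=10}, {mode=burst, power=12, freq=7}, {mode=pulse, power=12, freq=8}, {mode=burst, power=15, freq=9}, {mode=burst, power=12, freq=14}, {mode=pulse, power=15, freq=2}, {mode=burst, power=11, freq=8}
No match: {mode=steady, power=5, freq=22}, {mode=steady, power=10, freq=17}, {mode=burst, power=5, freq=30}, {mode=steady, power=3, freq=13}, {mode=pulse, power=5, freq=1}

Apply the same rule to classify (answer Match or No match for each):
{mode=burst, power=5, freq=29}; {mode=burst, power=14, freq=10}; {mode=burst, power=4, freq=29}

The pattern is that an item is 'Match' exactly when: power ≥ 11.
{mode=burst, power=5, freq=29}: power = 5, doesn't match → No match.
{mode=burst, power=14, freq=10}: power = 14, has this property → Match.
{mode=burst, power=4, freq=29}: power = 4, doesn't match → No match.

No match, Match, No match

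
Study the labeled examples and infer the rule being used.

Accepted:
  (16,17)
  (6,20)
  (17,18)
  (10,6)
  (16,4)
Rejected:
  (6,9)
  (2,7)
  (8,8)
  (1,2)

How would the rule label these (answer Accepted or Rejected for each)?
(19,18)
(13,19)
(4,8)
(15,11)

Accepted, Accepted, Rejected, Accepted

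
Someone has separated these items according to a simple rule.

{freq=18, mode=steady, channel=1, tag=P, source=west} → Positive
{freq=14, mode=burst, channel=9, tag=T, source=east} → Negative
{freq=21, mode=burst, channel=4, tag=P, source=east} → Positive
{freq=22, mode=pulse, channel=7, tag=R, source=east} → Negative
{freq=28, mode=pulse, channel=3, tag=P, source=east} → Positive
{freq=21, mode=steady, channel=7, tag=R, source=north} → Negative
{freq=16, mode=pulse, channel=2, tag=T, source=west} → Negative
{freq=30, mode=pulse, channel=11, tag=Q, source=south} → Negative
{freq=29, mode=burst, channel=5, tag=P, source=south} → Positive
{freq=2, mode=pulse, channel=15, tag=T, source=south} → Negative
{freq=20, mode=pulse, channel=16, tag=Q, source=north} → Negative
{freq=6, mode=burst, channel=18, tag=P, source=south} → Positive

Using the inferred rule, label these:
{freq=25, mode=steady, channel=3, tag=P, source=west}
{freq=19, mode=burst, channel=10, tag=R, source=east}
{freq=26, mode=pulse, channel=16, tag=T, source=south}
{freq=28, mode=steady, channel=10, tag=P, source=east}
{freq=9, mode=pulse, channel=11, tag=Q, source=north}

Positive, Negative, Negative, Positive, Negative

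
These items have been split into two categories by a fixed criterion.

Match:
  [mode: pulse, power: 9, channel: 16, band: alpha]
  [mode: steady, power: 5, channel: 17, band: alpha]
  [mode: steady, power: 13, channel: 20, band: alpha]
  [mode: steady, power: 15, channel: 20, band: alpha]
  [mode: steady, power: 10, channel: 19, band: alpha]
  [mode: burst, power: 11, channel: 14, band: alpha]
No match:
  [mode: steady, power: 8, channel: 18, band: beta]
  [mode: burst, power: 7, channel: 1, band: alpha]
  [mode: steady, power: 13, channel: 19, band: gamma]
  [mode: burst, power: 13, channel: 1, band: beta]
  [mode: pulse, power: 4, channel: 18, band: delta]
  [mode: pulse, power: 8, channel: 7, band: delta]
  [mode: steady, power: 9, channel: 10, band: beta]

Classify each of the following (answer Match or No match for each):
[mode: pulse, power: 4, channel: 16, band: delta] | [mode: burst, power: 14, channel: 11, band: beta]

The common property of the 'Match' items is: band is alpha AND channel ≥ 7. No 'No match' item has it.
[mode: pulse, power: 4, channel: 16, band: delta]: band is delta, channel = 16 — lacks this property, so No match.
[mode: burst, power: 14, channel: 11, band: beta]: band is beta, channel = 11 — lacks this property, so No match.

No match, No match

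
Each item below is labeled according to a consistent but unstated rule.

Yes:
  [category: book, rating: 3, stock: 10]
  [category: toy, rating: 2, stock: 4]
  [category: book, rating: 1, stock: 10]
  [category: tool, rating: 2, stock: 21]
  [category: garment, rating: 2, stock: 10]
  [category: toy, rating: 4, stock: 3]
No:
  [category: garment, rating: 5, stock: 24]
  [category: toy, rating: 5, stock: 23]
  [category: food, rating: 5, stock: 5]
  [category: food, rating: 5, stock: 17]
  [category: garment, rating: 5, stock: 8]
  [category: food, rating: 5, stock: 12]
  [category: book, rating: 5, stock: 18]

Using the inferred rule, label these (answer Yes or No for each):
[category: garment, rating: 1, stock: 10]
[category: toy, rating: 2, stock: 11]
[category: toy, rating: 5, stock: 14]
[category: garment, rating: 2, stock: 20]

Yes, Yes, No, Yes

The rule appears to be: rating ≤ 4.
[category: garment, rating: 1, stock: 10]: rating = 1, has this property → Yes.
[category: toy, rating: 2, stock: 11]: rating = 2, has this property → Yes.
[category: toy, rating: 5, stock: 14]: rating = 5, fails the rule → No.
[category: garment, rating: 2, stock: 20]: rating = 2, has this property → Yes.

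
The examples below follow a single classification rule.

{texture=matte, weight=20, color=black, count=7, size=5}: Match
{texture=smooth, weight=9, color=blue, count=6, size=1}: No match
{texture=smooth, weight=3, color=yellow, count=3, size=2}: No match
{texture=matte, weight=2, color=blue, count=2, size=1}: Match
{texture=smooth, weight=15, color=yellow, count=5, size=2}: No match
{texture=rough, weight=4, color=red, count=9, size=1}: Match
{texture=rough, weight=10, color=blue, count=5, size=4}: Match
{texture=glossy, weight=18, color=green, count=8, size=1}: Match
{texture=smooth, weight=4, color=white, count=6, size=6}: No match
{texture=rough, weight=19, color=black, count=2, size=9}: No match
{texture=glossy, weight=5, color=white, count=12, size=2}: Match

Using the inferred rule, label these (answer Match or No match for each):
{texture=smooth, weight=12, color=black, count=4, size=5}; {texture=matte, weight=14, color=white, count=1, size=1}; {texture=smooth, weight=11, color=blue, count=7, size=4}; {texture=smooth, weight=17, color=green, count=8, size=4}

No match, Match, No match, No match

Every 'Match' example satisfies: texture is not smooth AND size ≤ 5. None of the 'No match' examples do.
{texture=smooth, weight=12, color=black, count=4, size=5}: No match (texture is smooth, size = 5). {texture=matte, weight=14, color=white, count=1, size=1}: Match (texture is matte, size = 1). {texture=smooth, weight=11, color=blue, count=7, size=4}: No match (texture is smooth, size = 4). {texture=smooth, weight=17, color=green, count=8, size=4}: No match (texture is smooth, size = 4).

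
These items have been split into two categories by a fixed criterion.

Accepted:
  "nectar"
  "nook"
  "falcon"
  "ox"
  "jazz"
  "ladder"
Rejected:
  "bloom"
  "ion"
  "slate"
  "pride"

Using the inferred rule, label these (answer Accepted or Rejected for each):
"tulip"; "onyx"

Rejected, Accepted

The pattern is that an item is 'Accepted' exactly when: even length.
Rejected: "tulip", since length 5. Accepted: "onyx", since length 4.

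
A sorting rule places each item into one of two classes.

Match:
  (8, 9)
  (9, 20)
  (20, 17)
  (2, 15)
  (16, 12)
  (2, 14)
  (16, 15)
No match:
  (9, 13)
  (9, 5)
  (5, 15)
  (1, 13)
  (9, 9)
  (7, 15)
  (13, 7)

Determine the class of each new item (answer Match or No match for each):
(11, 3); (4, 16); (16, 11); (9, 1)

No match, Match, Match, No match

The common property of the 'Match' items is: product is even. No 'No match' item has it.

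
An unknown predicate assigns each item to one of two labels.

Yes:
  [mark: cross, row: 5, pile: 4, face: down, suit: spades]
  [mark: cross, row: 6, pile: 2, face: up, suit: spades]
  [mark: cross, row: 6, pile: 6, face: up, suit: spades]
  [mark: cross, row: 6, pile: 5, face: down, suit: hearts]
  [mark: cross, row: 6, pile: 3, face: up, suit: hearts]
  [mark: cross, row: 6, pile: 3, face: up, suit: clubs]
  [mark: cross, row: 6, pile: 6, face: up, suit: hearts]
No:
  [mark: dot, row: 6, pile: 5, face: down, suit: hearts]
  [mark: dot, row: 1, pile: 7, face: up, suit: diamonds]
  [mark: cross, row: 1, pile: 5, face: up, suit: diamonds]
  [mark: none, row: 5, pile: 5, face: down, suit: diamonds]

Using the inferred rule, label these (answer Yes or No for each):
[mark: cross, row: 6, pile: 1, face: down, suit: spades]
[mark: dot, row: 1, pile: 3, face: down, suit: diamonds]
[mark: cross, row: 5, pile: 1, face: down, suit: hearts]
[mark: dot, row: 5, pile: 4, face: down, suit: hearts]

Yes, No, Yes, No

'Yes' ⟺ mark is cross AND row ≥ 5.
[mark: cross, row: 6, pile: 1, face: down, suit: spades]: mark is cross, row = 6 — fits, so Yes.
[mark: dot, row: 1, pile: 3, face: down, suit: diamonds]: mark is dot, row = 1 — does not fit, so No.
[mark: cross, row: 5, pile: 1, face: down, suit: hearts]: mark is cross, row = 5 — fits, so Yes.
[mark: dot, row: 5, pile: 4, face: down, suit: hearts]: mark is dot, row = 5 — does not fit, so No.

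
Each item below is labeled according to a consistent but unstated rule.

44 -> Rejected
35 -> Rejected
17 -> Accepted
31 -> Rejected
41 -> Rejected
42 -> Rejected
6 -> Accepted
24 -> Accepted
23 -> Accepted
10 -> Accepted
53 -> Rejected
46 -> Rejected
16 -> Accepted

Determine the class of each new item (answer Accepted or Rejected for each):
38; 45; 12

Rejected, Rejected, Accepted

The classifier is using: at most 24.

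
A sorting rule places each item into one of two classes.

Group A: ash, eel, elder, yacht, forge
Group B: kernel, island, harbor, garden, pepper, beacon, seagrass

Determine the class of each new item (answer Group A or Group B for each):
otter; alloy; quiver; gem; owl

Group A, Group A, Group B, Group A, Group A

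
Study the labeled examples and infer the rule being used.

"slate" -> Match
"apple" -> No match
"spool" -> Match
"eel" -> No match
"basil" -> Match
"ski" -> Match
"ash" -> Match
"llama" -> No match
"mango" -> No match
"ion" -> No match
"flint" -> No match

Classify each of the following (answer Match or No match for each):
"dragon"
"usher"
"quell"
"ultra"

No match, Match, No match, No match

Comparing the two groups points to one rule — contains 's'.
"dragon": No match (no 's'). "usher": Match (has 's'). "quell": No match (no 's'). "ultra": No match (no 's').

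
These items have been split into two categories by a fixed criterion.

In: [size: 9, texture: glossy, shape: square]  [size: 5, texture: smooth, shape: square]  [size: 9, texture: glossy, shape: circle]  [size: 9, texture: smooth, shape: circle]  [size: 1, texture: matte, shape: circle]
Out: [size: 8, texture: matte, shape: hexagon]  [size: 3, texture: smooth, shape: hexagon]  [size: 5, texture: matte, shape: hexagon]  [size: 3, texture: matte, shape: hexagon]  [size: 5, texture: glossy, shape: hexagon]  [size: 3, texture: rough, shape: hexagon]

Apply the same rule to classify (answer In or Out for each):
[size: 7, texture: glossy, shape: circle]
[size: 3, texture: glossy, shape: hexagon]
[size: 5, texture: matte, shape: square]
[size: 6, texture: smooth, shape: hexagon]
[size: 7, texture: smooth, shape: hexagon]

In, Out, In, Out, Out

Checking candidate rules against both groups, what survives is: shape is not hexagon.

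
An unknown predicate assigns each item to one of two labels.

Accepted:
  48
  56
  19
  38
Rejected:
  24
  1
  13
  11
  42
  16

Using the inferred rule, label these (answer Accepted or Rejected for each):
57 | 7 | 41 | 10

Accepted, Rejected, Rejected, Rejected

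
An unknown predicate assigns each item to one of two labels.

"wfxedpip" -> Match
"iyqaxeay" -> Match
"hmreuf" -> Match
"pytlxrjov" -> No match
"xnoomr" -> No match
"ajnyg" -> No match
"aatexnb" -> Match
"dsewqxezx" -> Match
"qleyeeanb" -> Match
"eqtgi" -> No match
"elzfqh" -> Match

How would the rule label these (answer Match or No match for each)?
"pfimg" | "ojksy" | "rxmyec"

Rule: length ≥ 6 AND contains 'e'. This holds for each 'Match' example and fails for each 'No match' one.
"pfimg": No match (length 5, no 'e'). "ojksy": No match (length 5, no 'e'). "rxmyec": Match (length 6, has 'e').

No match, No match, Match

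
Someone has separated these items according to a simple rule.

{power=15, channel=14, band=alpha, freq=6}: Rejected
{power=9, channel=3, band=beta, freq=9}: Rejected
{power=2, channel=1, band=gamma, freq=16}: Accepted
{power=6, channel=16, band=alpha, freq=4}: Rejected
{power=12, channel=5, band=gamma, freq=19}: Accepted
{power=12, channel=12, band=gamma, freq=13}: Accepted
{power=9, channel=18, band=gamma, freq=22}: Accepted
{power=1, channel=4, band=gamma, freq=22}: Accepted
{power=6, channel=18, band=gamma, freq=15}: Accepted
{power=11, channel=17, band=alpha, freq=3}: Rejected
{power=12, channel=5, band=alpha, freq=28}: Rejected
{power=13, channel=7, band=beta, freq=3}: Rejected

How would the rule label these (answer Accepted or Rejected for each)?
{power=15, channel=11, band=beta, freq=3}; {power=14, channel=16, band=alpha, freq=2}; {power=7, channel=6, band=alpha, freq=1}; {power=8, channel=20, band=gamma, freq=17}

Comparing the two groups points to one rule — band is gamma.
Rejected: {power=15, channel=11, band=beta, freq=3}, since band is beta.
Rejected: {power=14, channel=16, band=alpha, freq=2}, since band is alpha.
Rejected: {power=7, channel=6, band=alpha, freq=1}, since band is alpha.
Accepted: {power=8, channel=20, band=gamma, freq=17}, since band is gamma.

Rejected, Rejected, Rejected, Accepted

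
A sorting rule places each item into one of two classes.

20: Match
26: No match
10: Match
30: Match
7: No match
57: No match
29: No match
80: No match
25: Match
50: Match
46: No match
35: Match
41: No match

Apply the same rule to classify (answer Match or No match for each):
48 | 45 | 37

The classifier is using: multiple of 5 AND at most 50.
No match: 48, since 48 = 5·9 + 3, 48 ≤ 50. Match: 45, since 45 = 5·9, 45 ≤ 50. No match: 37, since 37 = 5·7 + 2, 37 ≤ 50.

No match, Match, No match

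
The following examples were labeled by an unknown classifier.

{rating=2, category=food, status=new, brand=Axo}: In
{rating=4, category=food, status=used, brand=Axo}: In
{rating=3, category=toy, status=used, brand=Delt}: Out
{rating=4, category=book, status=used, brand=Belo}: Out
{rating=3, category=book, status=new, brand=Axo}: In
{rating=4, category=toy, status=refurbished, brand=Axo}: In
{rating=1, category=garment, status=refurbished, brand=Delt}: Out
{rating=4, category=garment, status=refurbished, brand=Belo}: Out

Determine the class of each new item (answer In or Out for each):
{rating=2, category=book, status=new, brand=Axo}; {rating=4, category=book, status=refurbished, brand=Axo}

In, In

All 'In' examples share one property — brand is Axo — and every 'Out' example lacks it.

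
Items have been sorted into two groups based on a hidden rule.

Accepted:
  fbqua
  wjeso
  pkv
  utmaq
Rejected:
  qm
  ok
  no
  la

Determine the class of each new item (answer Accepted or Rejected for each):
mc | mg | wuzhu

Rejected, Rejected, Accepted

The rule appears to be: odd length.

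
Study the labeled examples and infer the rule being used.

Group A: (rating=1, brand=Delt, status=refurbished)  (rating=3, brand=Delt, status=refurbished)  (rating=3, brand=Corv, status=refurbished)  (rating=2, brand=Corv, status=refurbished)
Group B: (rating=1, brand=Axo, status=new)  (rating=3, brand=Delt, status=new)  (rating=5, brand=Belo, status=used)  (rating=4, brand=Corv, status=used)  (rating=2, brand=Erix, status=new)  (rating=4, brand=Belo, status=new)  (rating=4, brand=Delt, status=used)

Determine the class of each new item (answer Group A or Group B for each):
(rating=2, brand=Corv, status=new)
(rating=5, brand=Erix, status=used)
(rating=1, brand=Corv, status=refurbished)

'Group A' ⟺ status is refurbished.
(rating=2, brand=Corv, status=new) — status is new, hence Group B. (rating=5, brand=Erix, status=used) — status is used, hence Group B. (rating=1, brand=Corv, status=refurbished) — status is refurbished, hence Group A.

Group B, Group B, Group A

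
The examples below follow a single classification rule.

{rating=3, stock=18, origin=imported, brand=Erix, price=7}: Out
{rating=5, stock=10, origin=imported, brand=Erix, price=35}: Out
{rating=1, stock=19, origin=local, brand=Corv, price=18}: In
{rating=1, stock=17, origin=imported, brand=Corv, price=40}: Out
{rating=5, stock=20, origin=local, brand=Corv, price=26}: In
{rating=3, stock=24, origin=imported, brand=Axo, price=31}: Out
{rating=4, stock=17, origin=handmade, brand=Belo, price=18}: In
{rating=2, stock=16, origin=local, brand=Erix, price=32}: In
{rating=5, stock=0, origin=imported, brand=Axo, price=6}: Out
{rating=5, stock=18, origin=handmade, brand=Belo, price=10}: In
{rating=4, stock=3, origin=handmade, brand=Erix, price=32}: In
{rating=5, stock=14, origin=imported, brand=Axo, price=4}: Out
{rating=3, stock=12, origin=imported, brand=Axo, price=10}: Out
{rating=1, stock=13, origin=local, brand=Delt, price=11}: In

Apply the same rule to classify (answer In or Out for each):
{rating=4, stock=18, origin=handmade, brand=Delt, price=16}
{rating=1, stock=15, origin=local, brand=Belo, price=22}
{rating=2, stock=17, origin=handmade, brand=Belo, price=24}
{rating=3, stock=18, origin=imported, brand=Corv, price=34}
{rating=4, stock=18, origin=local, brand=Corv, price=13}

In, In, In, Out, In

The rule appears to be: origin is not imported.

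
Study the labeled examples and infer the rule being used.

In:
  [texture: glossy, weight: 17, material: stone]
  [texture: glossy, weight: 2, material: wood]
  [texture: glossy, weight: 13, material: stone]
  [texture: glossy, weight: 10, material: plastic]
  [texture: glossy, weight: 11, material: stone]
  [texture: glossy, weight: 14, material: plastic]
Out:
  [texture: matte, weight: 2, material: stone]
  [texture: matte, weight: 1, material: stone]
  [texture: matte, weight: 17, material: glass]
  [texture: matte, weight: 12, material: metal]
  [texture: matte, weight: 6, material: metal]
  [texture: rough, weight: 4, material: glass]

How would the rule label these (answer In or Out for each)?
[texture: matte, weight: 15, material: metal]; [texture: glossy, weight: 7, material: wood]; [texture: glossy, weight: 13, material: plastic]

Comparing the two groups points to one rule — texture is glossy.

Out, In, In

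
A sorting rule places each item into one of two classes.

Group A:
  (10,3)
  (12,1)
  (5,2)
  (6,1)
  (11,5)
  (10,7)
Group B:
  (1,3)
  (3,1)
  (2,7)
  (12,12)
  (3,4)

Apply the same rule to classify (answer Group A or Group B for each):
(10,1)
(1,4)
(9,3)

Group A, Group B, Group A

Every 'Group A' example satisfies: first > second AND sum ≥ 7. None of the 'Group B' examples do.
Group A: (10,1), since 10 > 1, 10+1 = 11. Group B: (1,4), since 1 < 4, 1+4 = 5. Group A: (9,3), since 9 > 3, 9+3 = 12.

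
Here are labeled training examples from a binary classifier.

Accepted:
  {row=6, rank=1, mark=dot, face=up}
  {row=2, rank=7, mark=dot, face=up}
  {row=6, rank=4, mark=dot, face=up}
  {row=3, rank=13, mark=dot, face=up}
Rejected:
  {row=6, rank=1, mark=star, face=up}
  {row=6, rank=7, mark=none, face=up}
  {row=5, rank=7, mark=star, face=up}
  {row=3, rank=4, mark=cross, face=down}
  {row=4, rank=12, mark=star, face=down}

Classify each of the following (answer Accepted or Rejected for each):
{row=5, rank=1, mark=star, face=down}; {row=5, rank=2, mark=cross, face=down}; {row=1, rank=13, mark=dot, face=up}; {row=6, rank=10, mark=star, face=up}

The pattern is that an item is 'Accepted' exactly when: mark is dot.
{row=5, rank=1, mark=star, face=down}: mark is star — fails the rule, so Rejected.
{row=5, rank=2, mark=cross, face=down}: mark is cross — fails the rule, so Rejected.
{row=1, rank=13, mark=dot, face=up}: mark is dot — passes, so Accepted.
{row=6, rank=10, mark=star, face=up}: mark is star — fails the rule, so Rejected.

Rejected, Rejected, Accepted, Rejected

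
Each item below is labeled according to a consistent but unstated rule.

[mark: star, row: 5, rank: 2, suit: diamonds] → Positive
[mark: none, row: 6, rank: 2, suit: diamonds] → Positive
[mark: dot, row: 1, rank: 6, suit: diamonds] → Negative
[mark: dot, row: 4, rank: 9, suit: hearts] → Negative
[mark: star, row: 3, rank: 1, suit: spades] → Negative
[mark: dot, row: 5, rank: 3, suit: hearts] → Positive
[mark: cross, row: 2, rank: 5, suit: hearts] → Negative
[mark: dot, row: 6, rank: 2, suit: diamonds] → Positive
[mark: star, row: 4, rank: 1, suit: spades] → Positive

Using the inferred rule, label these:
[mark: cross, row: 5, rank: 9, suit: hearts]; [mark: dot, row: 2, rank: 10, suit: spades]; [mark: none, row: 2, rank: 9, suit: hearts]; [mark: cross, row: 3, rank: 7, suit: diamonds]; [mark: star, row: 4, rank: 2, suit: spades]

Negative, Negative, Negative, Negative, Positive

The common property of the 'Positive' items is: rank ≤ 3 AND row ≥ 4. No 'Negative' item has it.
[mark: cross, row: 5, rank: 9, suit: hearts]: rank = 9, row = 5, doesn't match → Negative.
[mark: dot, row: 2, rank: 10, suit: spades]: rank = 10, row = 2, doesn't match → Negative.
[mark: none, row: 2, rank: 9, suit: hearts]: rank = 9, row = 2, doesn't match → Negative.
[mark: cross, row: 3, rank: 7, suit: diamonds]: rank = 7, row = 3, doesn't match → Negative.
[mark: star, row: 4, rank: 2, suit: spades]: rank = 2, row = 4, has this property → Positive.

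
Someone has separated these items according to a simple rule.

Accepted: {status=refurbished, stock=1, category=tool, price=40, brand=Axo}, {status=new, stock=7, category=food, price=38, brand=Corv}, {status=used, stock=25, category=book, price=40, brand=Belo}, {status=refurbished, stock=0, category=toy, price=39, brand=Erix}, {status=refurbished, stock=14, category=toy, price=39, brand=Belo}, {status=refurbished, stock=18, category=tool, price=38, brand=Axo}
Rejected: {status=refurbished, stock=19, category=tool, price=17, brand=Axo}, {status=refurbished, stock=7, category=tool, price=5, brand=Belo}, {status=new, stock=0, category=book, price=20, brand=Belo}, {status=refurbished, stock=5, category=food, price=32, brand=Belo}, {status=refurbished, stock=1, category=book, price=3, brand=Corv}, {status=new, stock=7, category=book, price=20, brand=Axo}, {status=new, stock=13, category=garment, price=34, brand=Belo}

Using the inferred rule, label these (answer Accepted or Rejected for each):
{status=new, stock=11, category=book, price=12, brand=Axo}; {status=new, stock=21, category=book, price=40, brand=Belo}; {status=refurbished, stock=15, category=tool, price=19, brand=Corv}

Rejected, Accepted, Rejected

The classifier is using: price ≥ 38.
{status=new, stock=11, category=book, price=12, brand=Axo}: Rejected (price = 12).
{status=new, stock=21, category=book, price=40, brand=Belo}: Accepted (price = 40).
{status=refurbished, stock=15, category=tool, price=19, brand=Corv}: Rejected (price = 19).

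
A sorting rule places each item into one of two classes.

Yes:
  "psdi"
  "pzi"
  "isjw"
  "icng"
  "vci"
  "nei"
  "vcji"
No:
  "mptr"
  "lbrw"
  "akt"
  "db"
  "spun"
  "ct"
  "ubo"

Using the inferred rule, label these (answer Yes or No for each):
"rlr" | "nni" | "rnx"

The classifier is using: contains 'i'.
"rlr": no 'i', does not fit → No. "nni": has 'i', qualifies → Yes. "rnx": no 'i', does not fit → No.

No, Yes, No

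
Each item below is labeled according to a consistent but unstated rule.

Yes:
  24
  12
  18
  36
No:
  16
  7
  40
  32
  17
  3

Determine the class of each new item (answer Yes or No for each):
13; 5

Comparing the two groups points to one rule — multiple of 6.

No, No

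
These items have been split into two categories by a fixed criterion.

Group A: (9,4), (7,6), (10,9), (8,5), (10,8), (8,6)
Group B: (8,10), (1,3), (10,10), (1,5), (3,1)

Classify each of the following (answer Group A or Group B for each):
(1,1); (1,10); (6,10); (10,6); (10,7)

The common property of the 'Group A' items is: first > second AND sum ≥ 6. No 'Group B' item has it.
(1,1): 1 = 1, 1+1 = 2, fails this test → Group B.
(1,10): 1 < 10, 1+10 = 11, fails this test → Group B.
(6,10): 6 < 10, 6+10 = 16, fails this test → Group B.
(10,6): 10 > 6, 10+6 = 16, qualifies → Group A.
(10,7): 10 > 7, 10+7 = 17, qualifies → Group A.

Group B, Group B, Group B, Group A, Group A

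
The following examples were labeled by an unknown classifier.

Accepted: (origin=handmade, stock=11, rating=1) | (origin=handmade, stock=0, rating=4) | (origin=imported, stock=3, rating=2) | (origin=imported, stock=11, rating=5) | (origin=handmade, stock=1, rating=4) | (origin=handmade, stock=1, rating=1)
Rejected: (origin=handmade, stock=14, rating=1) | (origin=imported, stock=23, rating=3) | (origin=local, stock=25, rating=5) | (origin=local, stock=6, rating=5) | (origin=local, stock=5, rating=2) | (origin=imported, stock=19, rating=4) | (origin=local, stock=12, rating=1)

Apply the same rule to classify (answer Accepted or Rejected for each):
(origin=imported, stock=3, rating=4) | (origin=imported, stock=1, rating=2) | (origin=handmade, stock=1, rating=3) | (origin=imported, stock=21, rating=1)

Accepted, Accepted, Accepted, Rejected

The common property of the 'Accepted' items is: stock ≤ 3 OR stock = 11. No 'Rejected' item has it.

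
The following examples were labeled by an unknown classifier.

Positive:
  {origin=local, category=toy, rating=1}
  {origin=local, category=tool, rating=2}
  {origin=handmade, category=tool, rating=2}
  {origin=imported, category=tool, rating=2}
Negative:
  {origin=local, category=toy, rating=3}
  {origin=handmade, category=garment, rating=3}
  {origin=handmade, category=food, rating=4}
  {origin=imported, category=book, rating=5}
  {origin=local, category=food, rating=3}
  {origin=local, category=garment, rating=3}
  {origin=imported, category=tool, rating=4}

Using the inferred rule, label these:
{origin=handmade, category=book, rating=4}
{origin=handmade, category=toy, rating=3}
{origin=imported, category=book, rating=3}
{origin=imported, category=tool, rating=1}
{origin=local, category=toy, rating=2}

Negative, Negative, Negative, Positive, Positive

'Positive' ⟺ rating ≤ 2.
{origin=handmade, category=book, rating=4}: rating = 4, fails the rule → Negative. {origin=handmade, category=toy, rating=3}: rating = 3, fails the rule → Negative. {origin=imported, category=book, rating=3}: rating = 3, fails the rule → Negative. {origin=imported, category=tool, rating=1}: rating = 1, matches → Positive. {origin=local, category=toy, rating=2}: rating = 2, matches → Positive.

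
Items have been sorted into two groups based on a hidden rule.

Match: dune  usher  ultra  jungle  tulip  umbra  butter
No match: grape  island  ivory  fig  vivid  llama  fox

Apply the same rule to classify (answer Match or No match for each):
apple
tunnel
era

A rule that fits every label: contains 'u' — true of each 'Match' example, false of each 'No match' one.

No match, Match, No match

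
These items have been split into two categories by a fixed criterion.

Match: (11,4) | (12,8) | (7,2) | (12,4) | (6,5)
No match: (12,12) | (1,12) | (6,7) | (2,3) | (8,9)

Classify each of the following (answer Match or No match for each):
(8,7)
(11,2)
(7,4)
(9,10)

Match, Match, Match, No match

All 'Match' examples share one property — first > second — and every 'No match' example lacks it.
(8,7): 8 > 7, meets the rule → Match.
(11,2): 11 > 2, meets the rule → Match.
(7,4): 7 > 4, meets the rule → Match.
(9,10): 9 < 10, does not pass → No match.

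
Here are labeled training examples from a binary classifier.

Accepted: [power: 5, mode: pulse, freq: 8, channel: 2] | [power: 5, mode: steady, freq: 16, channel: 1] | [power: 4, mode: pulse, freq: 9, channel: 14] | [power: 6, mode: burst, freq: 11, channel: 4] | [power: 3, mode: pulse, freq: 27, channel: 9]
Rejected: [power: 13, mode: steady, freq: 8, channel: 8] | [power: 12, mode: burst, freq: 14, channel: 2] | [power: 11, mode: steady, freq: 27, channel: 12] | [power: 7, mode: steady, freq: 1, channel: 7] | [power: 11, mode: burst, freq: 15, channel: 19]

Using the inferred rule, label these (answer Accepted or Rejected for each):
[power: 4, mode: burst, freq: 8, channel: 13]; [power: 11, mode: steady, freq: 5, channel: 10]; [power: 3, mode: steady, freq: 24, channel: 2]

All 'Accepted' examples share one property — power ≤ 6 — and every 'Rejected' example lacks it.
[power: 4, mode: burst, freq: 8, channel: 13]: power = 4 — has this property, so Accepted.
[power: 11, mode: steady, freq: 5, channel: 10]: power = 11 — lacks this property, so Rejected.
[power: 3, mode: steady, freq: 24, channel: 2]: power = 3 — has this property, so Accepted.

Accepted, Rejected, Accepted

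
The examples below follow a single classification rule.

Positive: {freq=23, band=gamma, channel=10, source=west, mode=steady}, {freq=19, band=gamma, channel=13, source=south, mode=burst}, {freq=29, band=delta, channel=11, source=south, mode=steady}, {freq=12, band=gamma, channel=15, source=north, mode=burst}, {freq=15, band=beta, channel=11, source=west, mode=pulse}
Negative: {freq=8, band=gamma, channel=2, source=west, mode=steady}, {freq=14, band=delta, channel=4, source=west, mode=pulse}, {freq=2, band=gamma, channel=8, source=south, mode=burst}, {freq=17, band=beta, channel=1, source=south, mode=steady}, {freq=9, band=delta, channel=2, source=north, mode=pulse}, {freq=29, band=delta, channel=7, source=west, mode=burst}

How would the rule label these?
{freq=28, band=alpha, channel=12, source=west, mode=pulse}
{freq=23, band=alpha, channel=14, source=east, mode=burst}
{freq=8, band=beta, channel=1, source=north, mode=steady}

Every 'Positive' example satisfies: channel ≥ 10. None of the 'Negative' examples do.

Positive, Positive, Negative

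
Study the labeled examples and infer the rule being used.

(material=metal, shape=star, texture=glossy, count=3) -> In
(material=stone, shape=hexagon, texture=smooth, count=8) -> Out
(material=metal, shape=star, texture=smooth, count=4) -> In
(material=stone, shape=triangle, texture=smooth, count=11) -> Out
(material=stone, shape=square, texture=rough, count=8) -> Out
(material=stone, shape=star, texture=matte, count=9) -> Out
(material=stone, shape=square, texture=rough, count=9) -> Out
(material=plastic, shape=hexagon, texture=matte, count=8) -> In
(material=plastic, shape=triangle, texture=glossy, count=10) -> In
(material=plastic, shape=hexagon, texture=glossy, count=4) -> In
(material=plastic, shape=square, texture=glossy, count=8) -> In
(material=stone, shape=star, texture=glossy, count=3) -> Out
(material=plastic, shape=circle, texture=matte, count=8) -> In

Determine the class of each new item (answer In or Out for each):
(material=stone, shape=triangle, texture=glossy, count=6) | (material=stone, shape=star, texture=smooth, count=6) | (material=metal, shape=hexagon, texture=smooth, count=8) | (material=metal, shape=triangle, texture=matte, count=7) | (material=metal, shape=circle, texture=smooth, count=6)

The rule appears to be: material is not stone.
(material=stone, shape=triangle, texture=glossy, count=6): material is stone — doesn't qualify, so Out. (material=stone, shape=star, texture=smooth, count=6): material is stone — doesn't qualify, so Out. (material=metal, shape=hexagon, texture=smooth, count=8): material is metal — qualifies, so In. (material=metal, shape=triangle, texture=matte, count=7): material is metal — qualifies, so In. (material=metal, shape=circle, texture=smooth, count=6): material is metal — qualifies, so In.

Out, Out, In, In, In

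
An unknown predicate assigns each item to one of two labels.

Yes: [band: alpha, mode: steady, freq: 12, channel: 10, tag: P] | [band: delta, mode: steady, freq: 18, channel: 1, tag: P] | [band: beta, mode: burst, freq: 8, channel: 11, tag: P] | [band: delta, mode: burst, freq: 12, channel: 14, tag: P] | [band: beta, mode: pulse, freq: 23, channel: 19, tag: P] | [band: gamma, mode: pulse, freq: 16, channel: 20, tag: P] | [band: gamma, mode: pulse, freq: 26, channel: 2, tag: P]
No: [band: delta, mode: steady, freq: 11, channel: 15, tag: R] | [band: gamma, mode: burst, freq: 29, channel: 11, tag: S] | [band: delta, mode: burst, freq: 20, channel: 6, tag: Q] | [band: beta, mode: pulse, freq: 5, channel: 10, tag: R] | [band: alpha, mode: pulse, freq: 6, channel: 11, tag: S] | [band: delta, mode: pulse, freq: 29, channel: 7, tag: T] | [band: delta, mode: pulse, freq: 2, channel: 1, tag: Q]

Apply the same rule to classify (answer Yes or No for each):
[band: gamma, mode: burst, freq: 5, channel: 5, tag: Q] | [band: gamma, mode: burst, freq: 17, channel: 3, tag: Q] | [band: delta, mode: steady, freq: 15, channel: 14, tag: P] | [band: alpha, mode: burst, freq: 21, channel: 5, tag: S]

Checking candidate rules against both groups, what survives is: tag is P.
No: [band: gamma, mode: burst, freq: 5, channel: 5, tag: Q], since tag is Q.
No: [band: gamma, mode: burst, freq: 17, channel: 3, tag: Q], since tag is Q.
Yes: [band: delta, mode: steady, freq: 15, channel: 14, tag: P], since tag is P.
No: [band: alpha, mode: burst, freq: 21, channel: 5, tag: S], since tag is S.

No, No, Yes, No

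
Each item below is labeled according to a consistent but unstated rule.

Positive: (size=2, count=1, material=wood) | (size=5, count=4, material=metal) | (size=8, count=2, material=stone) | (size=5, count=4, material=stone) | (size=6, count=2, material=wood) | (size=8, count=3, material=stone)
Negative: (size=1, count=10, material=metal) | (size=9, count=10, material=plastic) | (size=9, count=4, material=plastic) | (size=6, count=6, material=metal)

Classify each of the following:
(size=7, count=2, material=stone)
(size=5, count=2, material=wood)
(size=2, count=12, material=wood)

Positive, Positive, Negative

Every 'Positive' example satisfies: count ≤ 4 AND size ≤ 8. None of the 'Negative' examples do.
Positive: (size=7, count=2, material=stone), since count = 2, size = 7. Positive: (size=5, count=2, material=wood), since count = 2, size = 5. Negative: (size=2, count=12, material=wood), since count = 12, size = 2.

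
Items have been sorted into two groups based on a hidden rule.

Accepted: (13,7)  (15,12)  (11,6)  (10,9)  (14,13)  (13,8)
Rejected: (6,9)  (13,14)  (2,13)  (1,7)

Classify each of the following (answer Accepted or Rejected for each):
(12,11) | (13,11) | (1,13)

Every 'Accepted' example satisfies: first > second. None of the 'Rejected' examples do.
(12,11): 12 > 11 — fits, so Accepted.
(13,11): 13 > 11 — fits, so Accepted.
(1,13): 1 < 13 — fails this test, so Rejected.

Accepted, Accepted, Rejected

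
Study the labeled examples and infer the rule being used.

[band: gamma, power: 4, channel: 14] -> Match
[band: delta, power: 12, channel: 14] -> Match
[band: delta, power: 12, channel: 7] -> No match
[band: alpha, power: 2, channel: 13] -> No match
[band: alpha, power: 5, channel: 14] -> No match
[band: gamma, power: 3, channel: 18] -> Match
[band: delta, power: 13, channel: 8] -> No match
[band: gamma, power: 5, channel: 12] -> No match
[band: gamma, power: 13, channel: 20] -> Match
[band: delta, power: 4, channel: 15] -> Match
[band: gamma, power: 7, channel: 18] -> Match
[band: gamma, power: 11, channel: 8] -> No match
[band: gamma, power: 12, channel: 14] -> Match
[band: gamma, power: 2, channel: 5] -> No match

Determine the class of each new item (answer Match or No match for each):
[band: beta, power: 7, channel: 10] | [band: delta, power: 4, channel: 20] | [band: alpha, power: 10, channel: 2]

'Match' ⟺ channel ≥ 14 AND power ≠ 5.
[band: beta, power: 7, channel: 10]: channel = 10, power = 7 — fails this test, so No match. [band: delta, power: 4, channel: 20]: channel = 20, power = 4 — passes, so Match. [band: alpha, power: 10, channel: 2]: channel = 2, power = 10 — fails this test, so No match.

No match, Match, No match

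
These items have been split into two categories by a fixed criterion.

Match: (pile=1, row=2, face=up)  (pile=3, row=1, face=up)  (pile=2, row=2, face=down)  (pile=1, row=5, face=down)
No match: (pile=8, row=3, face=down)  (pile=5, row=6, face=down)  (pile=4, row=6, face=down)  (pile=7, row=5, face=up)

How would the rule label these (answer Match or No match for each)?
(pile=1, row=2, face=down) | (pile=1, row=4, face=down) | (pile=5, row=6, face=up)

Match, Match, No match

Every 'Match' example satisfies: pile ≤ 3. None of the 'No match' examples do.
(pile=1, row=2, face=down) → pile = 1 → Match. (pile=1, row=4, face=down) → pile = 1 → Match. (pile=5, row=6, face=up) → pile = 5 → No match.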